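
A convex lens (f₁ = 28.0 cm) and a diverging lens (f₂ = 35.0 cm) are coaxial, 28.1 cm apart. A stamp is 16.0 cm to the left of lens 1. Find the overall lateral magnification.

Lens 1: 1/d_i1 = 1/(28.0) − 1/(16.0) = -0.02679, so d_i1 = -37.33 cm; m₁ = −d_i1/d_o1 = +2.333.
d_o2 = 28.1 − (-37.33) = 65.43 cm.
f₂ = −35.0 cm (diverging).
Lens 2: 1/d_i2 = 1/(-35.0) − 1/(65.43) = -0.04385, so d_i2 = -22.80 cm; m₂ = −d_i2/d_o2 = +0.3485.
m = m₁·m₂ = (+2.333)(+0.3485) = +0.813.

m = +0.813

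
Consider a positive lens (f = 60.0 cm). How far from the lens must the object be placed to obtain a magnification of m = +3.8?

m = −d_i/d_o ⇒ d_i = −m·d_o.
1/f = 1/d_o + 1/d_i = 1/d_o − 1/(m·d_o) = (1 − 1/m)/d_o, so d_o = f(1 − 1/m) = (60.00)(1 − 1/(+3.8)) = 44.2 cm.

44.2 cm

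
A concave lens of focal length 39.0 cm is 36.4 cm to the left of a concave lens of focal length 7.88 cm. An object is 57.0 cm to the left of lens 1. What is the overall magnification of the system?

f₁ = −39.0 cm (diverging).
Lens 1: 1/d_i1 = 1/(-39.0) − 1/(57.0) = -0.04318, so d_i1 = -23.16 cm; m₁ = −d_i1/d_o1 = +0.4063.
d_o2 = 36.4 − (-23.16) = 59.56 cm.
f₂ = −7.88 cm (diverging).
Lens 2: 1/d_i2 = 1/(-7.88) − 1/(59.56) = -0.1437, so d_i2 = -6.959 cm; m₂ = −d_i2/d_o2 = +0.1168.
m = m₁·m₂ = (+0.4063)(+0.1168) = +0.0475.

m = +0.0475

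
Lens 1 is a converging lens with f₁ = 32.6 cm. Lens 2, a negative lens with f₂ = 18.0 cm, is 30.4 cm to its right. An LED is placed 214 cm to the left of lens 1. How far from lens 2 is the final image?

Lens 1: 1/d_i1 = 1/f₁ − 1/d_o1 = 1/(32.6) − 1/(214) = 0.02600, so d_i1 = 38.46 cm.
The intermediate image is 38.46 cm to the right of lens 1, which lies 8.060 cm to the right of lens 2 — a virtual object — so d_o2 = −8.060 cm.
Lens 2 is diverging, so f₂ = −18.0 cm.
Lens 2: 1/d_i2 = 1/f₂ − 1/d_o2 = 1/(-18.0) − 1/(-8.060) = 0.06851, so d_i2 = 14.6 cm.
The final image is real, 14.6 cm to the right of lens 2 (overall magnification ≈ -0.33).

14.6 cm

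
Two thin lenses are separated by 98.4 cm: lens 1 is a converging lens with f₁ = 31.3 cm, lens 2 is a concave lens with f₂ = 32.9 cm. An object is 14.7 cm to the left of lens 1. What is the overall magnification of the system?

Lens 1: 1/d_i1 = 1/(31.3) − 1/(14.7) = -0.03608, so d_i1 = -27.72 cm; m₁ = −d_i1/d_o1 = +1.886.
d_o2 = 98.4 − (-27.72) = 126.1 cm.
f₂ = −32.9 cm (diverging).
Lens 2: 1/d_i2 = 1/(-32.9) − 1/(126.1) = -0.03833, so d_i2 = -26.09 cm; m₂ = −d_i2/d_o2 = +0.2069.
m = m₁·m₂ = (+1.886)(+0.2069) = +0.390.

m = +0.390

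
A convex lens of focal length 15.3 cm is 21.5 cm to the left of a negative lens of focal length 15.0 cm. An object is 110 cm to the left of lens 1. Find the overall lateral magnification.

Lens 1: 1/d_i1 = 1/(15.3) − 1/(110) = 0.05627, so d_i1 = 17.77 cm; m₁ = −d_i1/d_o1 = -0.1615.
d_o2 = 21.5 − (17.77) = 3.730 cm.
f₂ = −15.0 cm (diverging).
Lens 2: 1/d_i2 = 1/(-15.0) − 1/(3.730) = -0.3348, so d_i2 = -2.987 cm; m₂ = −d_i2/d_o2 = +0.8009.
m = m₁·m₂ = (-0.1615)(+0.8009) = -0.129.

m = -0.129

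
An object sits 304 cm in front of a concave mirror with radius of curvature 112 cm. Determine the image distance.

68.6 cm

f = R/2 = 112/2 = 56.00 cm.
Mirror equation: 1/v = 1/f − 1/u = 1/(56.00) − 1/(304) = 0.01786 − 0.003289 = 0.01457, so v = 68.6 cm.
The image is real, inverted and reduced, in front of the mirror.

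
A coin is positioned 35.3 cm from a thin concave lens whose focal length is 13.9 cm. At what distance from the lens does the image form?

9.97 cm

For a concave lens, f = -13.9 cm.
Lens equation: 1/s_i = 1/f − 1/s_o = 1/(-13.90) − 1/(35.3) = -0.07194 − 0.02833 = -0.1003, so s_i = -9.97 cm.
The image is virtual, upright and reduced, on the same side as the object.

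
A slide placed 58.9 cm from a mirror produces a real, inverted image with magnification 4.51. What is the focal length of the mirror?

f = 48.2 cm (concave)

m = −d_i/d_o ⇒ d_i = −m·d_o = −(-4.51)·(58.9) = 265.6 cm.
1/f = 1/d_o + 1/d_i = 1/(58.9) + 1/(265.6) = 0.02074, so f = 48.2 cm.
Since f is positive, the mirror is concave.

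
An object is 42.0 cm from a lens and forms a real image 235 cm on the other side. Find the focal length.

Real image ⇒ d_i = +235 cm.
1/f = 1/d_o + 1/d_i = 1/(42.0) + 1/(235) = 0.02806, so f = 35.6 cm.
Since f is positive, the lens is converging.

f = 35.6 cm (converging)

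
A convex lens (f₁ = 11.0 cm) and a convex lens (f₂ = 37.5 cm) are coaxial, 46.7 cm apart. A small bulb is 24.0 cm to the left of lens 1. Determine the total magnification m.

Lens 1: 1/d_i1 = 1/(11.0) − 1/(24.0) = 0.04924, so d_i1 = 20.31 cm; m₁ = −d_i1/d_o1 = -0.8462.
d_o2 = 46.7 − (20.31) = 26.39 cm.
Lens 2: 1/d_i2 = 1/(37.5) − 1/(26.39) = -0.01123, so d_i2 = -89.08 cm; m₂ = −d_i2/d_o2 = +3.375.
m = m₁·m₂ = (-0.8462)(+3.375) = -2.86.

m = -2.86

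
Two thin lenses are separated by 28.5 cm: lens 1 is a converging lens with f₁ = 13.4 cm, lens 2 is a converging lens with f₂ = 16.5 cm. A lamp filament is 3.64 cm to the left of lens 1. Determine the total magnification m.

Lens 1: 1/d_i1 = 1/(13.4) − 1/(3.64) = -0.2001, so d_i1 = -4.998 cm; m₁ = −d_i1/d_o1 = +1.373.
d_o2 = 28.5 − (-4.998) = 33.50 cm.
Lens 2: 1/d_i2 = 1/(16.5) − 1/(33.50) = 0.03076, so d_i2 = 32.51 cm; m₂ = −d_i2/d_o2 = -0.9706.
m = m₁·m₂ = (+1.373)(-0.9706) = -1.33.

m = -1.33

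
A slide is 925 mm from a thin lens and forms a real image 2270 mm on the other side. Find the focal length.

Real image ⇒ d_i = +2270 mm.
1/f = 1/d_o + 1/d_i = 1/(925) + 1/(2270) = 0.001522, so f = 657 mm.
Since f is positive, the thin lens is converging.

f = 657 mm (converging)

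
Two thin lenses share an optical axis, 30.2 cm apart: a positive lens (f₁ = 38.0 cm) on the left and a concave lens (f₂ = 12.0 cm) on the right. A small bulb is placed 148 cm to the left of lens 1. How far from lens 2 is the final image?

Lens 1: 1/d_i1 = 1/f₁ − 1/d_o1 = 1/(38.0) − 1/(148) = 0.01956, so d_i1 = 51.13 cm.
The intermediate image is 51.13 cm to the right of lens 1, which lies 20.93 cm to the right of lens 2 — a virtual object — so d_o2 = −20.93 cm.
Lens 2 is diverging, so f₂ = −12.0 cm.
Lens 2: 1/d_i2 = 1/f₂ − 1/d_o2 = 1/(-12.0) − 1/(-20.93) = -0.03556, so d_i2 = -28.1 cm.
The final image is virtual, 28.1 cm to the left of lens 2 (overall magnification ≈ 0.46).

28.1 cm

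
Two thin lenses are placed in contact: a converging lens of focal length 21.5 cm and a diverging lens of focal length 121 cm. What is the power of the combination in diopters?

P = +3.82 D

P₁ = 1/f₁ = 1/(0.215 m) = +4.651 D; P₂ = 1/f₂ = 1/(-1.21 m) = -0.8264 D.
For thin lenses in contact, P = P₁ + P₂ = (+4.651) + (-0.8264) = +3.82 D.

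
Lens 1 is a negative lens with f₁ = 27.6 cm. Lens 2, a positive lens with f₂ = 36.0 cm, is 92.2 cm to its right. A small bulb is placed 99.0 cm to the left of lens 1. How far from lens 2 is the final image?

Lens 1 is diverging, so f₁ = −27.6 cm.
Lens 1: 1/d_i1 = 1/f₁ − 1/d_o1 = 1/(-27.6) − 1/(99.0) = -0.04633, so d_i1 = -21.58 cm.
The intermediate image is 21.58 cm to the left of lens 1 (virtual), which is 92.2 − (-21.58) = 113.8 cm to the left of lens 2, so d_o2 = +113.8 cm.
Lens 2: 1/d_i2 = 1/f₂ − 1/d_o2 = 1/(36.0) − 1/(113.8) = 0.01899, so d_i2 = 52.7 cm.
The final image is real, 52.7 cm to the right of lens 2 (overall magnification ≈ -0.10).

52.7 cm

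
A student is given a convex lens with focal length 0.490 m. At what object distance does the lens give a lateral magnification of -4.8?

m = −d_i/d_o ⇒ d_i = −m·d_o.
1/f = 1/d_o + 1/d_i = 1/d_o − 1/(m·d_o) = (1 − 1/m)/d_o, so d_o = f(1 − 1/m) = (0.4900)(1 − 1/(-4.8)) = 0.592 m.

0.592 m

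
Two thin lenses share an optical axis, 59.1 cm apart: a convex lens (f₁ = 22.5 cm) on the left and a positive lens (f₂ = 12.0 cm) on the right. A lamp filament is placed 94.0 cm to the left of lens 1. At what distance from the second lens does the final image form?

20.2 cm

Lens 1: 1/d_i1 = 1/f₁ − 1/d_o1 = 1/(22.5) − 1/(94.0) = 0.03381, so d_i1 = 29.58 cm.
The intermediate image is 29.58 cm to the right of lens 1, which is 59.1 − (29.58) = 29.52 cm to the left of lens 2, so d_o2 = +29.52 cm.
Lens 2: 1/d_i2 = 1/f₂ − 1/d_o2 = 1/(12.0) − 1/(29.52) = 0.04946, so d_i2 = 20.2 cm.
The final image is real, 20.2 cm to the right of lens 2 (overall magnification ≈ 0.22).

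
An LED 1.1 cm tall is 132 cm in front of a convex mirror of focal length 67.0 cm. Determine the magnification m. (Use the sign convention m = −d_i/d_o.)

m = +0.337

For a convex mirror, f = -67.0 cm.
1/d_i = 1/f − 1/d_o = 1/(-67.00) − 1/(132) = -0.02250, so d_i = -44.44 cm.
m = −d_i/d_o = −(-44.44)/(132) = +0.337.
The image is virtual, upright and reduced, behind the mirror.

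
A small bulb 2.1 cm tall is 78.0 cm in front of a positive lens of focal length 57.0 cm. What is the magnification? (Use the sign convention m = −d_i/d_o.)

1/d_i = 1/f − 1/d_o = 1/(57.00) − 1/(78.0) = 0.004723, so d_i = 211.7 cm.
m = −d_i/d_o = −(211.7)/(78.0) = -2.71.
The image is real, inverted and enlarged, on the far side of the lens.

m = -2.71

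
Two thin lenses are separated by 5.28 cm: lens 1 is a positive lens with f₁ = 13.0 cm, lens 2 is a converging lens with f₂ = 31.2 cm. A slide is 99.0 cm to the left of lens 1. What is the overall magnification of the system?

m = -0.115

Lens 1: 1/d_i1 = 1/(13.0) − 1/(99.0) = 0.06682, so d_i1 = 14.97 cm; m₁ = −d_i1/d_o1 = -0.1512.
d_o2 = 5.28 − (14.97) = -9.690 cm (virtual object).
Lens 2: 1/d_i2 = 1/(31.2) − 1/(-9.690) = 0.1353, so d_i2 = 7.394 cm; m₂ = −d_i2/d_o2 = +0.7630.
m = m₁·m₂ = (-0.1512)(+0.7630) = -0.115.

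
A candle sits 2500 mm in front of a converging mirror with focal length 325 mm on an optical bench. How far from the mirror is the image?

374 mm

Mirror equation: 1/d_i = 1/f − 1/d_o = 1/(325.0) − 1/(2500) = 0.003077 − 0.0004000 = 0.002677, so d_i = 374 mm.
The image is real, inverted and reduced, in front of the mirror.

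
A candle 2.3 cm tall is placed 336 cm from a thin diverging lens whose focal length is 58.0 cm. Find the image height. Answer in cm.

0.339 cm

For a diverging lens, f = -58.0 cm.
1/d_i = 1/f − 1/d_o = 1/(-58.00) − 1/(336) = -0.02022, so d_i = -49.46 cm.
m = −d_i/d_o = +0.1472.
|h_i| = |m|·h_o = 0.1472 × 2.3 = 0.339 cm. The image is virtual, upright and reduced, on the same side as the object.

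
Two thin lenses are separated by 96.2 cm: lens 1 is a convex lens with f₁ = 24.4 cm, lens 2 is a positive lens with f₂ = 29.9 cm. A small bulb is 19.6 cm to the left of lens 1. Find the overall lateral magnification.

m = -0.916

Lens 1: 1/d_i1 = 1/(24.4) − 1/(19.6) = -0.01004, so d_i1 = -99.63 cm; m₁ = −d_i1/d_o1 = +5.083.
d_o2 = 96.2 − (-99.63) = 195.8 cm.
Lens 2: 1/d_i2 = 1/(29.9) − 1/(195.8) = 0.02834, so d_i2 = 35.29 cm; m₂ = −d_i2/d_o2 = -0.1802.
m = m₁·m₂ = (+5.083)(-0.1802) = -0.916.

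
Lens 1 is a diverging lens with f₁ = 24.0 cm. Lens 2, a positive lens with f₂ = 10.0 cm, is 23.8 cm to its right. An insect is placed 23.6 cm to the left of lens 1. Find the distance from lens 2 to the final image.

13.9 cm

Lens 1 is diverging, so f₁ = −24.0 cm.
Lens 1: 1/d_i1 = 1/f₁ − 1/d_o1 = 1/(-24.0) − 1/(23.6) = -0.08404, so d_i1 = -11.90 cm.
The intermediate image is 11.90 cm to the left of lens 1 (virtual), which is 23.8 − (-11.90) = 35.70 cm to the left of lens 2, so d_o2 = +35.70 cm.
Lens 2: 1/d_i2 = 1/f₂ − 1/d_o2 = 1/(10.0) − 1/(35.70) = 0.07199, so d_i2 = 13.9 cm.
The final image is real, 13.9 cm to the right of lens 2 (overall magnification ≈ -0.20).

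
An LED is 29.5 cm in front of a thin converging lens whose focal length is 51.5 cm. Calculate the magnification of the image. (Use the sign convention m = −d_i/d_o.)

m = +2.34

1/d_i = 1/f − 1/d_o = 1/(51.50) − 1/(29.5) = -0.01448, so d_i = -69.06 cm.
m = −d_i/d_o = −(-69.06)/(29.5) = +2.34.
The image is virtual, upright and enlarged, on the same side as the object.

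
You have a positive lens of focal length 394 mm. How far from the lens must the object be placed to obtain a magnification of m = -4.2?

m = −d_i/d_o ⇒ d_i = −m·d_o.
1/f = 1/d_o + 1/d_i = 1/d_o − 1/(m·d_o) = (1 − 1/m)/d_o, so d_o = f(1 − 1/m) = (394.0)(1 − 1/(-4.2)) = 488 mm.

488 mm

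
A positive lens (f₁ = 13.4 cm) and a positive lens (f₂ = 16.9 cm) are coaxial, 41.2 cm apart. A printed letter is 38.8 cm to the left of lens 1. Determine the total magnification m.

m = +2.33

Lens 1: 1/d_i1 = 1/(13.4) − 1/(38.8) = 0.04885, so d_i1 = 20.47 cm; m₁ = −d_i1/d_o1 = -0.5276.
d_o2 = 41.2 − (20.47) = 20.73 cm.
Lens 2: 1/d_i2 = 1/(16.9) − 1/(20.73) = 0.01093, so d_i2 = 91.47 cm; m₂ = −d_i2/d_o2 = -4.413.
m = m₁·m₂ = (-0.5276)(-4.413) = +2.33.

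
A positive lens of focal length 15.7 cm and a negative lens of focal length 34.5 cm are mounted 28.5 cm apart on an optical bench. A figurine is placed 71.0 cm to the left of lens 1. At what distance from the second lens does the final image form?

Lens 1: 1/d_i1 = 1/f₁ − 1/d_o1 = 1/(15.7) − 1/(71.0) = 0.04961, so d_i1 = 20.16 cm.
The intermediate image is 20.16 cm to the right of lens 1, which is 28.5 − (20.16) = 8.340 cm to the left of lens 2, so d_o2 = +8.340 cm.
Lens 2 is diverging, so f₂ = −34.5 cm.
Lens 2: 1/d_i2 = 1/f₂ − 1/d_o2 = 1/(-34.5) − 1/(8.340) = -0.1489, so d_i2 = -6.72 cm.
The final image is virtual, 6.72 cm to the left of lens 2 (overall magnification ≈ -0.23).

6.72 cm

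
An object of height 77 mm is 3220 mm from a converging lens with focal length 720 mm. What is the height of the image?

22.2 mm

1/d_i = 1/f − 1/d_o = 1/(720.0) − 1/(3220) = 0.001078, so d_i = 927.4 mm.
m = −d_i/d_o = -0.2880.
|h_i| = |m|·h_o = 0.2880 × 77 = 22.2 mm. The image is real, inverted and reduced, on the far side of the lens.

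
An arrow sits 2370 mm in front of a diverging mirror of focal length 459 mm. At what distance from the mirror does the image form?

For a diverging mirror, f = -459 mm.
Mirror equation: 1/d_i = 1/f − 1/d_o = 1/(-459.0) − 1/(2370) = -0.002179 − 0.0004219 = -0.002601, so d_i = -385 mm.
The image is virtual, upright and reduced, behind the mirror.

385 mm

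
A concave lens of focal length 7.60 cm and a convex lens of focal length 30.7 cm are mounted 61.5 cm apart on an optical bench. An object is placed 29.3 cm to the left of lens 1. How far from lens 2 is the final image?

Lens 1 is diverging, so f₁ = −7.60 cm.
Lens 1: 1/d_i1 = 1/f₁ − 1/d_o1 = 1/(-7.60) − 1/(29.3) = -0.1657, so d_i1 = -6.035 cm.
The intermediate image is 6.035 cm to the left of lens 1 (virtual), which is 61.5 − (-6.035) = 67.53 cm to the left of lens 2, so d_o2 = +67.53 cm.
Lens 2: 1/d_i2 = 1/f₂ − 1/d_o2 = 1/(30.7) − 1/(67.53) = 0.01777, so d_i2 = 56.3 cm.
The final image is real, 56.3 cm to the right of lens 2 (overall magnification ≈ -0.17).

56.3 cm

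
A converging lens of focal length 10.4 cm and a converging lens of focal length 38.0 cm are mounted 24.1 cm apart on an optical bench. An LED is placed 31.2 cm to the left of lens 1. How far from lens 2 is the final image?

10.9 cm

Lens 1: 1/d_i1 = 1/f₁ − 1/d_o1 = 1/(10.4) − 1/(31.2) = 0.06410, so d_i1 = 15.60 cm.
The intermediate image is 15.60 cm to the right of lens 1, which is 24.1 − (15.60) = 8.500 cm to the left of lens 2, so d_o2 = +8.500 cm.
Lens 2: 1/d_i2 = 1/f₂ − 1/d_o2 = 1/(38.0) − 1/(8.500) = -0.09133, so d_i2 = -10.9 cm.
The final image is virtual, 10.9 cm to the left of lens 2 (overall magnification ≈ -0.64).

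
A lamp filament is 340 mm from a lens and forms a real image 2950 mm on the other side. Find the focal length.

Real image ⇒ d_i = +2950 mm.
1/f = 1/d_o + 1/d_i = 1/(340) + 1/(2950) = 0.003280, so f = 305 mm.
Since f is positive, the lens is converging.

f = 305 mm (converging)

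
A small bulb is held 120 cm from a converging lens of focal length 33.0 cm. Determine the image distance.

45.5 cm

Lens equation: 1/d_i = 1/f − 1/d_o = 1/(33.00) − 1/(120) = 0.03030 − 0.008333 = 0.02197, so d_i = 45.5 cm.
The image is real, inverted and reduced, on the far side of the lens.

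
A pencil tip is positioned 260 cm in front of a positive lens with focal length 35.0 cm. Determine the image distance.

40.4 cm

Thin-lens equation: 1/s_i = 1/f − 1/s_o = 1/(35.00) − 1/(260) = 0.02857 − 0.003846 = 0.02473, so s_i = 40.4 cm.
The image is real, inverted and reduced, on the far side of the lens.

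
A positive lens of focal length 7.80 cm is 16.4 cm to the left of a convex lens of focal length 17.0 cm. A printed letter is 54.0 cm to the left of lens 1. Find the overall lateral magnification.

Lens 1: 1/d_i1 = 1/(7.80) − 1/(54.0) = 0.1097, so d_i1 = 9.117 cm; m₁ = −d_i1/d_o1 = -0.1688.
d_o2 = 16.4 − (9.117) = 7.283 cm.
Lens 2: 1/d_i2 = 1/(17.0) − 1/(7.283) = -0.07848, so d_i2 = -12.74 cm; m₂ = −d_i2/d_o2 = +1.750.
m = m₁·m₂ = (-0.1688)(+1.750) = -0.295.

m = -0.295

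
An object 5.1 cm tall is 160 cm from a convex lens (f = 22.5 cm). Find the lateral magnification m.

m = -0.164

1/d_i = 1/f − 1/d_o = 1/(22.50) − 1/(160) = 0.03819, so d_i = 26.18 cm.
m = −d_i/d_o = −(26.18)/(160) = -0.164.
The image is real, inverted and reduced, on the far side of the lens.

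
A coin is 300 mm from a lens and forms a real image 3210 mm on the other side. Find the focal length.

f = 274 mm (converging)

Real image ⇒ d_i = +3210 mm.
1/f = 1/d_o + 1/d_i = 1/(300) + 1/(3210) = 0.003645, so f = 274 mm.
Since f is positive, the lens is converging.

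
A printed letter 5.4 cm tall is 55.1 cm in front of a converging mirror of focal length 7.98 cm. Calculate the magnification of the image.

m = -0.169

1/d_i = 1/f − 1/d_o = 1/(7.980) − 1/(55.1) = 0.1072, so d_i = 9.331 cm.
m = −d_i/d_o = −(9.331)/(55.1) = -0.169.
The image is real, inverted and reduced, in front of the mirror.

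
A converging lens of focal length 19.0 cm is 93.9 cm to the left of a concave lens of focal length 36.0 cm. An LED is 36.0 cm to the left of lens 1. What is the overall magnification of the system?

Lens 1: 1/d_i1 = 1/(19.0) − 1/(36.0) = 0.02485, so d_i1 = 40.24 cm; m₁ = −d_i1/d_o1 = -1.118.
d_o2 = 93.9 − (40.24) = 53.66 cm.
f₂ = −36.0 cm (diverging).
Lens 2: 1/d_i2 = 1/(-36.0) − 1/(53.66) = -0.04641, so d_i2 = -21.55 cm; m₂ = −d_i2/d_o2 = +0.4015.
m = m₁·m₂ = (-1.118)(+0.4015) = -0.449.

m = -0.449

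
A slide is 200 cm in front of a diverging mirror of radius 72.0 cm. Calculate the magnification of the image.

m = +0.153

f = R/2 = 72.0/2 = 36.00 cm; for a diverging mirror, f = -36.00 cm.
1/d_i = 1/f − 1/d_o = 1/(-36.00) − 1/(200) = -0.03278, so d_i = -30.51 cm.
m = −d_i/d_o = −(-30.51)/(200) = +0.153.
The image is virtual, upright and reduced, behind the mirror.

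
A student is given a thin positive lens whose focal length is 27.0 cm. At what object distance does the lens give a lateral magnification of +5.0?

m = −d_i/d_o ⇒ d_i = −m·d_o.
1/f = 1/d_o + 1/d_i = 1/d_o − 1/(m·d_o) = (1 − 1/m)/d_o, so d_o = f(1 − 1/m) = (27.00)(1 − 1/(+5.0)) = 21.6 cm.

21.6 cm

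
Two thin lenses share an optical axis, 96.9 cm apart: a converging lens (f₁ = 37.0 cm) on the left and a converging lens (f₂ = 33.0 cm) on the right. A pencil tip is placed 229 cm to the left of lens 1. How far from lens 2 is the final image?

88.1 cm

Lens 1: 1/d_i1 = 1/f₁ − 1/d_o1 = 1/(37.0) − 1/(229) = 0.02266, so d_i1 = 44.13 cm.
The intermediate image is 44.13 cm to the right of lens 1, which is 96.9 − (44.13) = 52.77 cm to the left of lens 2, so d_o2 = +52.77 cm.
Lens 2: 1/d_i2 = 1/f₂ − 1/d_o2 = 1/(33.0) − 1/(52.77) = 0.01135, so d_i2 = 88.1 cm.
The final image is real, 88.1 cm to the right of lens 2 (overall magnification ≈ 0.32).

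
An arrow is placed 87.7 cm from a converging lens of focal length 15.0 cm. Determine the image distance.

Lens equation: 1/d_i = 1/f − 1/d_o = 1/(15.00) − 1/(87.7) = 0.06667 − 0.01140 = 0.05526, so d_i = 18.1 cm.
The image is real, inverted and reduced, on the far side of the lens.

18.1 cm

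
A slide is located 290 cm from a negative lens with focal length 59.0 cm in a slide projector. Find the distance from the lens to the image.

49.0 cm

For a negative lens, f = -59.0 cm.
Lens equation: 1/s_i = 1/f − 1/s_o = 1/(-59.00) − 1/(290) = -0.01695 − 0.003448 = -0.02040, so s_i = -49.0 cm.
The image is virtual, upright and reduced, on the same side as the object.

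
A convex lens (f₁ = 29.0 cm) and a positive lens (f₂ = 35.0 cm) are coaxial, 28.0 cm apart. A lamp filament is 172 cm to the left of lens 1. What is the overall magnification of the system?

m = -0.169

Lens 1: 1/d_i1 = 1/(29.0) − 1/(172) = 0.02867, so d_i1 = 34.88 cm; m₁ = −d_i1/d_o1 = -0.2028.
d_o2 = 28.0 − (34.88) = -6.880 cm (virtual object).
Lens 2: 1/d_i2 = 1/(35.0) − 1/(-6.880) = 0.1739, so d_i2 = 5.750 cm; m₂ = −d_i2/d_o2 = +0.8357.
m = m₁·m₂ = (-0.2028)(+0.8357) = -0.169.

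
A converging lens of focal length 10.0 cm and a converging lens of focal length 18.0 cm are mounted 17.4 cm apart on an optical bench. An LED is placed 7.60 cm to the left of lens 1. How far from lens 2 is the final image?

28.4 cm

Lens 1: 1/d_i1 = 1/f₁ − 1/d_o1 = 1/(10.0) − 1/(7.60) = -0.03158, so d_i1 = -31.67 cm.
The intermediate image is 31.67 cm to the left of lens 1 (virtual), which is 17.4 − (-31.67) = 49.07 cm to the left of lens 2, so d_o2 = +49.07 cm.
Lens 2: 1/d_i2 = 1/f₂ − 1/d_o2 = 1/(18.0) − 1/(49.07) = 0.03518, so d_i2 = 28.4 cm.
The final image is real, 28.4 cm to the right of lens 2 (overall magnification ≈ -2.4).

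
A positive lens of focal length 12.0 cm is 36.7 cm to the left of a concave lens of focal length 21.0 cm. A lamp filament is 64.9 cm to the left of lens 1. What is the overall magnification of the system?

m = -0.111

Lens 1: 1/d_i1 = 1/(12.0) − 1/(64.9) = 0.06793, so d_i1 = 14.72 cm; m₁ = −d_i1/d_o1 = -0.2268.
d_o2 = 36.7 − (14.72) = 21.98 cm.
f₂ = −21.0 cm (diverging).
Lens 2: 1/d_i2 = 1/(-21.0) − 1/(21.98) = -0.09311, so d_i2 = -10.74 cm; m₂ = −d_i2/d_o2 = +0.4886.
m = m₁·m₂ = (-0.2268)(+0.4886) = -0.111.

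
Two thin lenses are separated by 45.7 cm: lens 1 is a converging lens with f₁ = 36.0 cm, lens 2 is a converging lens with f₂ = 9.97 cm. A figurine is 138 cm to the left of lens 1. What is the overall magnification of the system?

Lens 1: 1/d_i1 = 1/(36.0) − 1/(138) = 0.02053, so d_i1 = 48.71 cm; m₁ = −d_i1/d_o1 = -0.3530.
d_o2 = 45.7 − (48.71) = -3.010 cm (virtual object).
Lens 2: 1/d_i2 = 1/(9.97) − 1/(-3.010) = 0.4325, so d_i2 = 2.312 cm; m₂ = −d_i2/d_o2 = +0.7681.
m = m₁·m₂ = (-0.3530)(+0.7681) = -0.271.

m = -0.271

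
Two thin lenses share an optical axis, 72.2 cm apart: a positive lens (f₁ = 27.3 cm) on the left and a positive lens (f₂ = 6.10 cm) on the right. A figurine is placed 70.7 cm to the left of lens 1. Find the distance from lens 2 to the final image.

Lens 1: 1/d_i1 = 1/f₁ − 1/d_o1 = 1/(27.3) − 1/(70.7) = 0.02249, so d_i1 = 44.47 cm.
The intermediate image is 44.47 cm to the right of lens 1, which is 72.2 − (44.47) = 27.73 cm to the left of lens 2, so d_o2 = +27.73 cm.
Lens 2: 1/d_i2 = 1/f₂ − 1/d_o2 = 1/(6.10) − 1/(27.73) = 0.1279, so d_i2 = 7.82 cm.
The final image is real, 7.82 cm to the right of lens 2 (overall magnification ≈ 0.18).

7.82 cm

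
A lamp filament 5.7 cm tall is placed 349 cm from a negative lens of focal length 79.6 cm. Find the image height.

For a negative lens, f = -79.6 cm.
1/d_i = 1/f − 1/d_o = 1/(-79.60) − 1/(349) = -0.01543, so d_i = -64.82 cm.
m = −d_i/d_o = +0.1857.
|h_i| = |m|·h_o = 0.1857 × 5.7 = 1.06 cm. The image is virtual, upright and reduced, on the same side as the object.

1.06 cm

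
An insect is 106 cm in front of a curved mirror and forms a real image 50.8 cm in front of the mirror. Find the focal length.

Real image ⇒ d_i = +50.8 cm.
1/f = 1/d_o + 1/d_i = 1/(106) + 1/(50.8) = 0.02912, so f = 34.3 cm.
Since f is positive, the curved mirror is concave.

f = 34.3 cm (concave)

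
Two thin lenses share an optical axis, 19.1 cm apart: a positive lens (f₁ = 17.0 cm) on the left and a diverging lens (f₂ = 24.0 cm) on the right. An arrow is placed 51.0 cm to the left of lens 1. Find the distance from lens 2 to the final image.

8.73 cm

Lens 1: 1/d_i1 = 1/f₁ − 1/d_o1 = 1/(17.0) − 1/(51.0) = 0.03922, so d_i1 = 25.50 cm.
The intermediate image is 25.50 cm to the right of lens 1, which lies 6.400 cm to the right of lens 2 — a virtual object — so d_o2 = −6.400 cm.
Lens 2 is diverging, so f₂ = −24.0 cm.
Lens 2: 1/d_i2 = 1/f₂ − 1/d_o2 = 1/(-24.0) − 1/(-6.400) = 0.1146, so d_i2 = 8.73 cm.
The final image is real, 8.73 cm to the right of lens 2 (overall magnification ≈ -0.68).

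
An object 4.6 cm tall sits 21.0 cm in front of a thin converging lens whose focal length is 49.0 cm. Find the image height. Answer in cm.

1/d_i = 1/f − 1/d_o = 1/(49.00) − 1/(21.0) = -0.02721, so d_i = -36.75 cm.
m = −d_i/d_o = +1.750.
|h_i| = |m|·h_o = 1.750 × 4.6 = 8.05 cm. The image is virtual, upright and enlarged, on the same side as the object.

8.05 cm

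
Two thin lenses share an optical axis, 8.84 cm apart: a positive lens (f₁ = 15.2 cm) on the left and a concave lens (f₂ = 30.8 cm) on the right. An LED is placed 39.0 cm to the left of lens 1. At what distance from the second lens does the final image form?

33.6 cm

Lens 1: 1/d_i1 = 1/f₁ − 1/d_o1 = 1/(15.2) − 1/(39.0) = 0.04015, so d_i1 = 24.91 cm.
The intermediate image is 24.91 cm to the right of lens 1, which lies 16.07 cm to the right of lens 2 — a virtual object — so d_o2 = −16.07 cm.
Lens 2 is diverging, so f₂ = −30.8 cm.
Lens 2: 1/d_i2 = 1/f₂ − 1/d_o2 = 1/(-30.8) − 1/(-16.07) = 0.02976, so d_i2 = 33.6 cm.
The final image is real, 33.6 cm to the right of lens 2 (overall magnification ≈ -1.3).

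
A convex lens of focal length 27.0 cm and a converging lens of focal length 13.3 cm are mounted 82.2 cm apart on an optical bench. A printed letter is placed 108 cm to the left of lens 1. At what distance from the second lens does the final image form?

18.7 cm

Lens 1: 1/d_i1 = 1/f₁ − 1/d_o1 = 1/(27.0) − 1/(108) = 0.02778, so d_i1 = 36.00 cm.
The intermediate image is 36.00 cm to the right of lens 1, which is 82.2 − (36.00) = 46.20 cm to the left of lens 2, so d_o2 = +46.20 cm.
Lens 2: 1/d_i2 = 1/f₂ − 1/d_o2 = 1/(13.3) − 1/(46.20) = 0.05354, so d_i2 = 18.7 cm.
The final image is real, 18.7 cm to the right of lens 2 (overall magnification ≈ 0.13).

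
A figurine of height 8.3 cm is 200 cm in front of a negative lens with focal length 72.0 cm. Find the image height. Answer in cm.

2.20 cm

For a negative lens, f = -72.0 cm.
1/d_i = 1/f − 1/d_o = 1/(-72.00) − 1/(200) = -0.01889, so d_i = -52.94 cm.
m = −d_i/d_o = +0.2647.
|h_i| = |m|·h_o = 0.2647 × 8.3 = 2.20 cm. The image is virtual, upright and reduced, on the same side as the object.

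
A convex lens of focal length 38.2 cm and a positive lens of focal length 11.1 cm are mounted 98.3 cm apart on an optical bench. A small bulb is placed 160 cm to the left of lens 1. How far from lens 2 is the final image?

14.4 cm

Lens 1: 1/d_i1 = 1/f₁ − 1/d_o1 = 1/(38.2) − 1/(160) = 0.01993, so d_i1 = 50.18 cm.
The intermediate image is 50.18 cm to the right of lens 1, which is 98.3 − (50.18) = 48.12 cm to the left of lens 2, so d_o2 = +48.12 cm.
Lens 2: 1/d_i2 = 1/f₂ − 1/d_o2 = 1/(11.1) − 1/(48.12) = 0.06931, so d_i2 = 14.4 cm.
The final image is real, 14.4 cm to the right of lens 2 (overall magnification ≈ 0.094).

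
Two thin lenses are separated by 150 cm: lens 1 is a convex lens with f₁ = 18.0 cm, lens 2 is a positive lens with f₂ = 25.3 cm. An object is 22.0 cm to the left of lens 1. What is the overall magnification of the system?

m = +4.43

Lens 1: 1/d_i1 = 1/(18.0) − 1/(22.0) = 0.01010, so d_i1 = 99.00 cm; m₁ = −d_i1/d_o1 = -4.500.
d_o2 = 150 − (99.00) = 51.00 cm.
Lens 2: 1/d_i2 = 1/(25.3) − 1/(51.00) = 0.01992, so d_i2 = 50.21 cm; m₂ = −d_i2/d_o2 = -0.9844.
m = m₁·m₂ = (-4.500)(-0.9844) = +4.43.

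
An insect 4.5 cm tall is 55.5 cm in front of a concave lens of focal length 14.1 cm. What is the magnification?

m = +0.203

For a concave lens, f = -14.1 cm.
1/d_i = 1/f − 1/d_o = 1/(-14.10) − 1/(55.5) = -0.08894, so d_i = -11.24 cm.
m = −d_i/d_o = −(-11.24)/(55.5) = +0.203.
The image is virtual, upright and reduced, on the same side as the object.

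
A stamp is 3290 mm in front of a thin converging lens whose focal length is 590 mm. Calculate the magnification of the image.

m = -0.219

1/d_i = 1/f − 1/d_o = 1/(590.0) − 1/(3290) = 0.001391, so d_i = 718.9 mm.
m = −d_i/d_o = −(718.9)/(3290) = -0.219.
The image is real, inverted and reduced, on the far side of the lens.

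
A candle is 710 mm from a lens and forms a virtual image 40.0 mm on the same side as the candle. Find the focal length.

Virtual image ⇒ d_i = −40.0 mm.
1/f = 1/d_o + 1/d_i = 1/(710) + 1/(-40.0) = -0.02359, so f = -42.4 mm.
Since f is negative, the lens is diverging.

f = -42.4 mm (diverging)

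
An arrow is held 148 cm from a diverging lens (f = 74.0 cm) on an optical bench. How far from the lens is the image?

For a diverging lens, f = -74.0 cm.
Thin-lens equation: 1/d_i = 1/f − 1/d_o = 1/(-74.00) − 1/(148) = -0.01351 − 0.006757 = -0.02027, so d_i = -49.3 cm.
The image is virtual, upright and reduced, on the same side as the object.

49.3 cm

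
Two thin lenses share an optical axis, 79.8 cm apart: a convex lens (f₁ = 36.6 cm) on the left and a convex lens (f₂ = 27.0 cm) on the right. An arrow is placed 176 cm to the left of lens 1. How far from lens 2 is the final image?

138 cm

Lens 1: 1/d_i1 = 1/f₁ − 1/d_o1 = 1/(36.6) − 1/(176) = 0.02164, so d_i1 = 46.21 cm.
The intermediate image is 46.21 cm to the right of lens 1, which is 79.8 − (46.21) = 33.59 cm to the left of lens 2, so d_o2 = +33.59 cm.
Lens 2: 1/d_i2 = 1/f₂ − 1/d_o2 = 1/(27.0) − 1/(33.59) = 0.007266, so d_i2 = 138 cm.
The final image is real, 138 cm to the right of lens 2 (overall magnification ≈ 1.1).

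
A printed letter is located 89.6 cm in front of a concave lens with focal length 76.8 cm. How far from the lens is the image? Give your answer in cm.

41.4 cm

For a concave lens, f = -76.8 cm.
Thin-lens equation: 1/q = 1/f − 1/p = 1/(-76.80) − 1/(89.6) = -0.01302 − 0.01116 = -0.02418, so q = -41.4 cm.
The image is virtual, upright and reduced, on the same side as the object.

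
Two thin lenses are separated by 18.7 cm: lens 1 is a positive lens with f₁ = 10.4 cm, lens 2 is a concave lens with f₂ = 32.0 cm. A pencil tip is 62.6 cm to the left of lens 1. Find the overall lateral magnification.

m = -0.167

Lens 1: 1/d_i1 = 1/(10.4) − 1/(62.6) = 0.08018, so d_i1 = 12.47 cm; m₁ = −d_i1/d_o1 = -0.1992.
d_o2 = 18.7 − (12.47) = 6.230 cm.
f₂ = −32.0 cm (diverging).
Lens 2: 1/d_i2 = 1/(-32.0) − 1/(6.230) = -0.1918, so d_i2 = -5.215 cm; m₂ = −d_i2/d_o2 = +0.8370.
m = m₁·m₂ = (-0.1992)(+0.8370) = -0.167.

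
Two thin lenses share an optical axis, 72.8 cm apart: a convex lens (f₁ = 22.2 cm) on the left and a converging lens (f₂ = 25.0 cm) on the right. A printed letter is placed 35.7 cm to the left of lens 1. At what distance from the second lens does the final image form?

32.3 cm

Lens 1: 1/d_i1 = 1/f₁ − 1/d_o1 = 1/(22.2) − 1/(35.7) = 0.01703, so d_i1 = 58.71 cm.
The intermediate image is 58.71 cm to the right of lens 1, which is 72.8 − (58.71) = 14.09 cm to the left of lens 2, so d_o2 = +14.09 cm.
Lens 2: 1/d_i2 = 1/f₂ − 1/d_o2 = 1/(25.0) − 1/(14.09) = -0.03097, so d_i2 = -32.3 cm.
The final image is virtual, 32.3 cm to the left of lens 2 (overall magnification ≈ -3.8).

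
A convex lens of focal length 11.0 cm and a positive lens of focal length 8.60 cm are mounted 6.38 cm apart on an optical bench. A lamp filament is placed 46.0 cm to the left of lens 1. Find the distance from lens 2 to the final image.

4.17 cm

Lens 1: 1/d_i1 = 1/f₁ − 1/d_o1 = 1/(11.0) − 1/(46.0) = 0.06917, so d_i1 = 14.46 cm.
The intermediate image is 14.46 cm to the right of lens 1, which lies 8.080 cm to the right of lens 2 — a virtual object — so d_o2 = −8.080 cm.
Lens 2: 1/d_i2 = 1/f₂ − 1/d_o2 = 1/(8.60) − 1/(-8.080) = 0.2400, so d_i2 = 4.17 cm.
The final image is real, 4.17 cm to the right of lens 2 (overall magnification ≈ -0.16).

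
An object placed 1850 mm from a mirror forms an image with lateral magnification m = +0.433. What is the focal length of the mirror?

f = -1410 mm (convex)

m = −d_i/d_o ⇒ d_i = −m·d_o = −(+0.433)·(1850) = -801.1 mm.
1/f = 1/d_o + 1/d_i = 1/(1850) + 1/(-801.1) = -0.0007077, so f = -1410 mm.
Since f is negative, the mirror is convex.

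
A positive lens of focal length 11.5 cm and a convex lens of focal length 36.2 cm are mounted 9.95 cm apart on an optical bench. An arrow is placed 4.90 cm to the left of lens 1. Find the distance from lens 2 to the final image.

37.8 cm

Lens 1: 1/d_i1 = 1/f₁ − 1/d_o1 = 1/(11.5) − 1/(4.90) = -0.1171, so d_i1 = -8.538 cm.
The intermediate image is 8.538 cm to the left of lens 1 (virtual), which is 9.95 − (-8.538) = 18.49 cm to the left of lens 2, so d_o2 = +18.49 cm.
Lens 2: 1/d_i2 = 1/f₂ − 1/d_o2 = 1/(36.2) − 1/(18.49) = -0.02646, so d_i2 = -37.8 cm.
The final image is virtual, 37.8 cm to the left of lens 2 (overall magnification ≈ 3.6).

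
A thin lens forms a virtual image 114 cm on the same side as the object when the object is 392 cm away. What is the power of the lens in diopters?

P = -0.622 D

Virtual image ⇒ d_i = −114 cm.
1/f = 1/d_o + 1/d_i = 1/(392) + 1/(-114) = -0.006221 cm⁻¹.
f = -160.7 cm = -1.607 m, so P = 1/f = -0.622 D.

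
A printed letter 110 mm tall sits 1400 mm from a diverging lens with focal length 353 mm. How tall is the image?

22.2 mm

For a diverging lens, f = -353 mm.
1/d_i = 1/f − 1/d_o = 1/(-353.0) − 1/(1400) = -0.003547, so d_i = -281.9 mm.
m = −d_i/d_o = +0.2014.
|h_i| = |m|·h_o = 0.2014 × 110 = 22.2 mm. The image is virtual, upright and reduced, on the same side as the object.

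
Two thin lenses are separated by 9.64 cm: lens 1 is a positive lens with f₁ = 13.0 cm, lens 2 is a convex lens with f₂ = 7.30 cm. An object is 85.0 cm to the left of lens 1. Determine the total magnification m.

Lens 1: 1/d_i1 = 1/(13.0) − 1/(85.0) = 0.06516, so d_i1 = 15.35 cm; m₁ = −d_i1/d_o1 = -0.1806.
d_o2 = 9.64 − (15.35) = -5.710 cm (virtual object).
Lens 2: 1/d_i2 = 1/(7.30) − 1/(-5.710) = 0.3121, so d_i2 = 3.204 cm; m₂ = −d_i2/d_o2 = +0.5611.
m = m₁·m₂ = (-0.1806)(+0.5611) = -0.101.

m = -0.101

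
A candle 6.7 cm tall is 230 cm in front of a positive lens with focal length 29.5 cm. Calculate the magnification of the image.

1/d_i = 1/f − 1/d_o = 1/(29.50) − 1/(230) = 0.02955, so d_i = 33.84 cm.
m = −d_i/d_o = −(33.84)/(230) = -0.147.
The image is real, inverted and reduced, on the far side of the lens.

m = -0.147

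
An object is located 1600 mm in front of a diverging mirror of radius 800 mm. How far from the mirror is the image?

f = R/2 = 800/2 = 400.0 mm; for a diverging mirror, f = -400.0 mm.
Mirror equation: 1/d_i = 1/f − 1/d_o = 1/(-400.0) − 1/(1600) = -0.002500 − 0.0006250 = -0.003125, so d_i = -320 mm.
The image is virtual, upright and reduced, behind the mirror.

320 mm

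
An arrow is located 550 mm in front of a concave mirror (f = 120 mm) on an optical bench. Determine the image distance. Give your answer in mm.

Mirror equation: 1/d_i = 1/f − 1/d_o = 1/(120.0) − 1/(550) = 0.008333 − 0.001818 = 0.006515, so d_i = 153 mm.
The image is real, inverted and reduced, in front of the mirror.

153 mm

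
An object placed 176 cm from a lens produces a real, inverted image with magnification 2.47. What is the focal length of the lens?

m = −d_i/d_o ⇒ d_i = −m·d_o = −(-2.47)·(176) = 434.7 cm.
1/f = 1/d_o + 1/d_i = 1/(176) + 1/(434.7) = 0.007982, so f = 125 cm.
Since f is positive, the lens is converging.

f = 125 cm (converging)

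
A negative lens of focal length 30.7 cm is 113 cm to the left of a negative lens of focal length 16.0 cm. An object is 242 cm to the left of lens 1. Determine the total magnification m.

m = +0.0115

f₁ = −30.7 cm (diverging).
Lens 1: 1/d_i1 = 1/(-30.7) − 1/(242) = -0.03671, so d_i1 = -27.24 cm; m₁ = −d_i1/d_o1 = +0.1126.
d_o2 = 113 − (-27.24) = 140.2 cm.
f₂ = −16.0 cm (diverging).
Lens 2: 1/d_i2 = 1/(-16.0) − 1/(140.2) = -0.06963, so d_i2 = -14.36 cm; m₂ = −d_i2/d_o2 = +0.1024.
m = m₁·m₂ = (+0.1126)(+0.1024) = +0.0115.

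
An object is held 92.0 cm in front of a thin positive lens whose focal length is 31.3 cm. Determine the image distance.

47.4 cm

Thin-lens equation: 1/q = 1/f − 1/p = 1/(31.30) − 1/(92.0) = 0.03195 − 0.01087 = 0.02108, so q = 47.4 cm.
The image is real, inverted and reduced, on the far side of the lens.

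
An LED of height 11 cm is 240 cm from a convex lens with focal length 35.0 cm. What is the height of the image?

1.88 cm

1/d_i = 1/f − 1/d_o = 1/(35.00) − 1/(240) = 0.02440, so d_i = 40.98 cm.
m = −d_i/d_o = -0.1707.
|h_i| = |m|·h_o = 0.1707 × 11 = 1.88 cm. The image is real, inverted and reduced, on the far side of the lens.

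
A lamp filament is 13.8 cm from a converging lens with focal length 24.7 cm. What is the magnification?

m = +2.27

1/d_i = 1/f − 1/d_o = 1/(24.70) − 1/(13.8) = -0.03198, so d_i = -31.27 cm.
m = −d_i/d_o = −(-31.27)/(13.8) = +2.27.
The image is virtual, upright and enlarged, on the same side as the object.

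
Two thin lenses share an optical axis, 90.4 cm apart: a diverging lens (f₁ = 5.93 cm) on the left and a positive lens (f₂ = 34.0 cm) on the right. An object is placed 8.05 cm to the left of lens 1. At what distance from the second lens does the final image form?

Lens 1 is diverging, so f₁ = −5.93 cm.
Lens 1: 1/d_i1 = 1/f₁ − 1/d_o1 = 1/(-5.93) − 1/(8.05) = -0.2929, so d_i1 = -3.415 cm.
The intermediate image is 3.415 cm to the left of lens 1 (virtual), which is 90.4 − (-3.415) = 93.82 cm to the left of lens 2, so d_o2 = +93.82 cm.
Lens 2: 1/d_i2 = 1/f₂ − 1/d_o2 = 1/(34.0) − 1/(93.82) = 0.01875, so d_i2 = 53.3 cm.
The final image is real, 53.3 cm to the right of lens 2 (overall magnification ≈ -0.24).

53.3 cm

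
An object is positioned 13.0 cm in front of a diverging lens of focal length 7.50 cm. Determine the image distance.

4.76 cm

For a diverging lens, f = -7.50 cm.
Thin-lens equation: 1/s_i = 1/f − 1/s_o = 1/(-7.500) − 1/(13.0) = -0.1333 − 0.07692 = -0.2103, so s_i = -4.76 cm.
The image is virtual, upright and reduced, on the same side as the object.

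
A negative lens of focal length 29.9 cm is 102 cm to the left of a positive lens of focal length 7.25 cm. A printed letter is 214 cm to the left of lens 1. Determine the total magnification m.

f₁ = −29.9 cm (diverging).
Lens 1: 1/d_i1 = 1/(-29.9) − 1/(214) = -0.03812, so d_i1 = -26.23 cm; m₁ = −d_i1/d_o1 = +0.1226.
d_o2 = 102 − (-26.23) = 128.2 cm.
Lens 2: 1/d_i2 = 1/(7.25) − 1/(128.2) = 0.1301, so d_i2 = 7.685 cm; m₂ = −d_i2/d_o2 = -0.05994.
m = m₁·m₂ = (+0.1226)(-0.05994) = -0.00735.

m = -0.00735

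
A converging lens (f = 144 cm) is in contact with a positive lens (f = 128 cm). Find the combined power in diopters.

P = +1.48 D

P₁ = 1/f₁ = 1/(1.44 m) = +0.6944 D; P₂ = 1/f₂ = 1/(1.28 m) = +0.7812 D.
For thin lenses in contact, P = P₁ + P₂ = (+0.6944) + (+0.7812) = +1.48 D.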